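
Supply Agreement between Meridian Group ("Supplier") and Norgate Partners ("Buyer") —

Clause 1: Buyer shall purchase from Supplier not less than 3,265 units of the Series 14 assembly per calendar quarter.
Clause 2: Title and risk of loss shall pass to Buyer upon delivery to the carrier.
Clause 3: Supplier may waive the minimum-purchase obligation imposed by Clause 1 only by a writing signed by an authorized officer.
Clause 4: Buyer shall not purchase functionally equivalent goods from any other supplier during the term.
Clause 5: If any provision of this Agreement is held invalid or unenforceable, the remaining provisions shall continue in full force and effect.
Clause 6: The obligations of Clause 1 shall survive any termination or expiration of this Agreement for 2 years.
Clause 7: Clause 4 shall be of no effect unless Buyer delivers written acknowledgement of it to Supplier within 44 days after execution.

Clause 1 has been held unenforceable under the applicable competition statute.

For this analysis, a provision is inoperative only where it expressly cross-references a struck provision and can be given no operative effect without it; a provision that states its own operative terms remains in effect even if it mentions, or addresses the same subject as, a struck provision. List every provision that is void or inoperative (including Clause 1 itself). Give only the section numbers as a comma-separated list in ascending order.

1, 3, 6

Clause 1 is struck. The only function of Clause 3 is the waiver condition for Clause 1, so it cannot stand once Clause 1 is removed. Clause 6 operates only by reference to Clause 1, so it falls with Clause 1. Clause 5 is a severability clause and preserves every provision that can still be given independent effect. That leaves Clause 2, Clause 4, Clause 5, and Clause 7 in effect.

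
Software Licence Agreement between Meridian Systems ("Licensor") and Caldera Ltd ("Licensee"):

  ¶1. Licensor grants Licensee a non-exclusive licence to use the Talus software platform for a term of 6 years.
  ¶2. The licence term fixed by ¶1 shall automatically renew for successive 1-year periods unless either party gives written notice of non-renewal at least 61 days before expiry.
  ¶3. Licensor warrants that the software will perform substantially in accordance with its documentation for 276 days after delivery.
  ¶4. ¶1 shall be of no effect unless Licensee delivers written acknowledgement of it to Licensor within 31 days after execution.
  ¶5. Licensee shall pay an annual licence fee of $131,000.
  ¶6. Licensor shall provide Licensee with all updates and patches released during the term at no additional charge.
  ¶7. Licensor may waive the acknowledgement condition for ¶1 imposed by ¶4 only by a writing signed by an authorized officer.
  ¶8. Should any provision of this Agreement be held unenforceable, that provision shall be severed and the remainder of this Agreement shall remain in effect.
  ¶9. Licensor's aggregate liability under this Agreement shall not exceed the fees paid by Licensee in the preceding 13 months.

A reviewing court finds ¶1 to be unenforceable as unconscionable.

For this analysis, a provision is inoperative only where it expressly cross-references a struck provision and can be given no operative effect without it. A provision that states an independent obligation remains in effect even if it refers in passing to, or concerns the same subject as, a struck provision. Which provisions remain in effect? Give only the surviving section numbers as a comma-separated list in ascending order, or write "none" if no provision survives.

¶1 is struck. ¶2 operates only by reference to ¶1, so it falls with ¶1. ¶4 operates only by reference to ¶1, so it falls with ¶1. The only function of ¶7 is the waiver condition for ¶4, so it cannot stand once ¶4 is removed. Under the severability clause in ¶8, the remaining provisions continue in force. That leaves ¶3, ¶5, ¶6, ¶8, and ¶9 in effect.

3, 5, 6, 8, 9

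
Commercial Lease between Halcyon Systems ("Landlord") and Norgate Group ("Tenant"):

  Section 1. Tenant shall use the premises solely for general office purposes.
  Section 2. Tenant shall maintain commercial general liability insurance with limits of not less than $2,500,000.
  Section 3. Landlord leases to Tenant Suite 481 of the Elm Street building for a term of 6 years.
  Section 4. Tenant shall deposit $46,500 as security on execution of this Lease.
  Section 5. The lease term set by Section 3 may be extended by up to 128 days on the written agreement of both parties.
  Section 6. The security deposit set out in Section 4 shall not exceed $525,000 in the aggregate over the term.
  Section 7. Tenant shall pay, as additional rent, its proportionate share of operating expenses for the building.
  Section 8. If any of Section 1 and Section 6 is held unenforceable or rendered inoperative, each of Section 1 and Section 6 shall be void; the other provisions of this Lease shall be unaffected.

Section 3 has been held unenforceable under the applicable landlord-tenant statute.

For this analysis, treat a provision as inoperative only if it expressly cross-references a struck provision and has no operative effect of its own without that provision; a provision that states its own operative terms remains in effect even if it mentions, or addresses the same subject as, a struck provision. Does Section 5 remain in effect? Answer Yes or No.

No

Section 3 is struck. Section 5 has no operative effect of its own apart from Section 3 and is therefore inoperative. Section 8 ties Section 1 and Section 6 together, but none of those is affected here; the remaining provisions continue in force under Section 8. That leaves Section 1, Section 2, Section 4, Section 6, Section 7, and Section 8 in effect. Section 5 is among the inoperative provisions, so the answer is no.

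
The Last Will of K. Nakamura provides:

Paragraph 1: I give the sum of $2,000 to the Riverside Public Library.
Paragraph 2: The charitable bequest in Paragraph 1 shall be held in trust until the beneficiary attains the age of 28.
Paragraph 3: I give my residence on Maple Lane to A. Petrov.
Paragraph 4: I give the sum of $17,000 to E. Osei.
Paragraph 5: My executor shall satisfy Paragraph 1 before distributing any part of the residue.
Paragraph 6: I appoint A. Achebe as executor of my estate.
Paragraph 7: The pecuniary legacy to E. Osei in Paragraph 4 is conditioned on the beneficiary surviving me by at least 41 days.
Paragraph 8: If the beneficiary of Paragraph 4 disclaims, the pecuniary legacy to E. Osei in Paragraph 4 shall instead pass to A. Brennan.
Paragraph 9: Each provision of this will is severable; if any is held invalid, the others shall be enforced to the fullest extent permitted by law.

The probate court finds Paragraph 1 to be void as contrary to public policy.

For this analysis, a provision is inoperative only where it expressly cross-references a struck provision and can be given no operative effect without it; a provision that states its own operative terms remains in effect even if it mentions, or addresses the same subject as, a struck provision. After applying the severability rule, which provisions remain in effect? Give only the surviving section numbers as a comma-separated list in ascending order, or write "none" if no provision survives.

3, 4, 6, 7, 8, 9

Paragraph 1 is struck. Paragraph 2 merely fixes the trust for Paragraph 1; with Paragraph 1 gone it has nothing to operate on and falls away. Paragraph 5 merely fixes the priority direction for Paragraph 1; with Paragraph 1 gone it has nothing to operate on and falls away. Paragraph 9 is a severability clause and preserves every provision that can still be given independent effect. The provisions still in force are Paragraph 3, Paragraph 4, Paragraph 6, Paragraph 7, Paragraph 8, and Paragraph 9.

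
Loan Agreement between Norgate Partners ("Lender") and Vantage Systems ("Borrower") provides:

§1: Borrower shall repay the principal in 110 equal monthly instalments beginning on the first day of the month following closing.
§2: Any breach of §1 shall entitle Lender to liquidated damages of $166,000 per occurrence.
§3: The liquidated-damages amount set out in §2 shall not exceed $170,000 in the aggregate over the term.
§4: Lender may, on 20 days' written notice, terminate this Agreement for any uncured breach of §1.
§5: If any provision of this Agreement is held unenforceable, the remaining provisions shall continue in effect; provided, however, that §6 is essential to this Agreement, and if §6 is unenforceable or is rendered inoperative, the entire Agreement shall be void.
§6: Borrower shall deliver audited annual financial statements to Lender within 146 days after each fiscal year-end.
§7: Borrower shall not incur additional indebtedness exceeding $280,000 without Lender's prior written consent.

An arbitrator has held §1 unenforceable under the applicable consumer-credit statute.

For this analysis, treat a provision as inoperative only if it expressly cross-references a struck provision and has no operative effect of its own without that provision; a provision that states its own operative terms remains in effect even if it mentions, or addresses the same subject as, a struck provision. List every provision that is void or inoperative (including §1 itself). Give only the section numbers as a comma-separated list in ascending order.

§1 is struck. §2 has no operative effect of its own apart from §1 and is therefore inoperative. §4 merely fixes the termination right for breach of §1; with §1 gone it has nothing to operate on and falls away. §3 operates only by reference to §2, so it falls with §2. §5 makes §6 an essential term, but §6 is unaffected, so the severability proviso in §5 preserves the remaining provisions. That leaves §5, §6, and §7 in effect.

1, 2, 3, 4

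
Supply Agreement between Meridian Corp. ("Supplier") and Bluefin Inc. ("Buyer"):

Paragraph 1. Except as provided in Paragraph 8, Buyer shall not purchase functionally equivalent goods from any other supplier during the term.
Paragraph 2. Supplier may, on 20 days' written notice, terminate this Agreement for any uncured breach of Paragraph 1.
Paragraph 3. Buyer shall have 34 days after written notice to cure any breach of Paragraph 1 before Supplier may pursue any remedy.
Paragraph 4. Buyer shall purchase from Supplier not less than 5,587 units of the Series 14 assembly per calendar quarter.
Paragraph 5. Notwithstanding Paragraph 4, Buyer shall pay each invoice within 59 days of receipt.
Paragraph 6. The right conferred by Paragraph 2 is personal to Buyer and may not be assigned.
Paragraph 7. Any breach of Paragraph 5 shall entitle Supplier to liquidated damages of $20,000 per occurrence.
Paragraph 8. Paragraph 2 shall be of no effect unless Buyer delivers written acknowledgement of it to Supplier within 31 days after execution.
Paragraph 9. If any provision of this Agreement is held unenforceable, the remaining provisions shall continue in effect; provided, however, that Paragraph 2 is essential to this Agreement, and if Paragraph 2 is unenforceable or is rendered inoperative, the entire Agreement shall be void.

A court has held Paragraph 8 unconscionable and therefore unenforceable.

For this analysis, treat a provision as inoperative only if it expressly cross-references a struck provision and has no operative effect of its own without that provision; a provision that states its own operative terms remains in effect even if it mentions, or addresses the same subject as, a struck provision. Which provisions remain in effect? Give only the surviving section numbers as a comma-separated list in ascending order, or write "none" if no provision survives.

Paragraph 8 is struck. Although Paragraph 1 refers to Paragraph 8, its operative terms do not depend on Paragraph 8, so it remains in effect. Nothing else in the Agreement is defined by reference to Paragraph 8. Paragraph 9 makes Paragraph 2 an essential term, but Paragraph 2 is unaffected, so the severability proviso in Paragraph 9 preserves the remaining provisions. The provisions still in force are Paragraph 1, Paragraph 2, Paragraph 3, Paragraph 4, Paragraph 5, Paragraph 6, Paragraph 7, and Paragraph 9.

1, 2, 3, 4, 5, 6, 7, 9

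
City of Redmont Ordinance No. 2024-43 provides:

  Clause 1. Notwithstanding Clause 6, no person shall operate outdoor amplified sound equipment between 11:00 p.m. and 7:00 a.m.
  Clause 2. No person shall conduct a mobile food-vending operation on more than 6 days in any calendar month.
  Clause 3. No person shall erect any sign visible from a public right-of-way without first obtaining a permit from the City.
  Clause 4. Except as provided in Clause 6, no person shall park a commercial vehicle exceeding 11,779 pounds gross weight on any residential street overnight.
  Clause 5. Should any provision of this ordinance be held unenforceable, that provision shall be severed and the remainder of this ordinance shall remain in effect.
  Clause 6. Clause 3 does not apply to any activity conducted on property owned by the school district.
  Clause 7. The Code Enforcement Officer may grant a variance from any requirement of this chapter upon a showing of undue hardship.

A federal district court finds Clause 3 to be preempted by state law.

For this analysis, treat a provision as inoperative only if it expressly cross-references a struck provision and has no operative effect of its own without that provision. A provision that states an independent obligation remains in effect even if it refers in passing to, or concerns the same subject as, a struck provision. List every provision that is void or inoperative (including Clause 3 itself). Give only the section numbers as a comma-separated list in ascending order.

Clause 3 is struck. Clause 6 merely fixes the public-property exemption from Clause 3; with Clause 3 gone it has nothing to operate on and falls away. Clause 4 mentions Clause 6 but its own obligation stands independently of Clause 6, so Clause 4 is not affected. Clause 1 mentions Clause 6 but its own obligation stands independently of Clause 6, so Clause 1 is not affected. Under the severability clause in Clause 5, the remaining provisions continue in force. Clause 1, Clause 2, Clause 4, Clause 5, and Clause 7 remain in effect.

3, 6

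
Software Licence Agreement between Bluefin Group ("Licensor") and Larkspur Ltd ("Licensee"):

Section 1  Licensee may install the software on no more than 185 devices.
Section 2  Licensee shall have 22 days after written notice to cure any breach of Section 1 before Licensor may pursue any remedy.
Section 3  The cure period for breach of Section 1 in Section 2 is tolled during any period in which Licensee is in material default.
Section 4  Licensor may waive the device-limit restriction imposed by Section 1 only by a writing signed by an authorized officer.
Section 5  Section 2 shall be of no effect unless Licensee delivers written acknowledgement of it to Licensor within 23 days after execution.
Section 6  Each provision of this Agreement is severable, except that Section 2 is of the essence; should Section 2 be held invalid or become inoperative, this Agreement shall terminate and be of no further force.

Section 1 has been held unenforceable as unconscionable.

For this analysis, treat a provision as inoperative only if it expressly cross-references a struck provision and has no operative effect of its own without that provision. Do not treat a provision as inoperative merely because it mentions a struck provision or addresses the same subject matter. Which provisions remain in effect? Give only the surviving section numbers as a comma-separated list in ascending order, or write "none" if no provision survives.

Section 1 is struck. Section 2 operates only by reference to Section 1, so it falls with Section 1. Section 4 has no operative effect of its own apart from Section 1 and is therefore inoperative. Section 3 has no operative effect of its own apart from Section 2 and is therefore inoperative. Section 5 merely fixes the acknowledgement condition for Section 2; with Section 2 gone it has nothing to operate on and falls away. Section 6 makes Section 2 an essential term, and Section 2 has been rendered inoperative by the cascade; under Section 6, the entire Agreement is therefore void. No provision of the Agreement survives.

none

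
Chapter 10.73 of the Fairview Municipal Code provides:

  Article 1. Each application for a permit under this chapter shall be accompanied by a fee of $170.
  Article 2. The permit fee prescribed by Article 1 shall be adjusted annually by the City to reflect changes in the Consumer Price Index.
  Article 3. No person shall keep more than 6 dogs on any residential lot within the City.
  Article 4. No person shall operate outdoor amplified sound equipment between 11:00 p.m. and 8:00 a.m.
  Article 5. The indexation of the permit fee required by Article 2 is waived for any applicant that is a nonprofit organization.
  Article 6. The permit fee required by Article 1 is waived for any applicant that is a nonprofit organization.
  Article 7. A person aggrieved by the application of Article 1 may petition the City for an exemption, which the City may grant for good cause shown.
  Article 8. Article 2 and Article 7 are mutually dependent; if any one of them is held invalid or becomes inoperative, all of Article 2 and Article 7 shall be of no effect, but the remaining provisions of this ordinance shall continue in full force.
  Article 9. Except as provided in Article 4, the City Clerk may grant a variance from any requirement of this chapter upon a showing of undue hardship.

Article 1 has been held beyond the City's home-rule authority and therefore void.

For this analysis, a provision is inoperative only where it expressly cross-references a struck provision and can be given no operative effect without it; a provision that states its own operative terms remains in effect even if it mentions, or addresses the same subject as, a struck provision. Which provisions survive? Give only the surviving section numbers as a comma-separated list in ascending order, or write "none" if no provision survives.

Article 1 is struck. Article 2 has no operative effect of its own apart from Article 1 and is therefore inoperative. The whole of Article 6 is the nonprofit waiver of the permit fee, defined by reference to Article 1, so Article 6 cannot stand once Article 1 is removed. Article 7 merely fixes the exemption procedure for Article 1; with Article 1 gone it has nothing to operate on and falls away. The whole of Article 5 is the nonprofit waiver of the indexation of the permit fee, defined by reference to Article 2, so Article 5 cannot stand once Article 2 is removed. Article 8 declares Article 2 and Article 7 mutually dependent; since one of them has fallen, all of them are of no effect. The remainder continues in force under Article 8. Article 3, Article 4, Article 8, and Article 9 remain in effect.

3, 4, 8, 9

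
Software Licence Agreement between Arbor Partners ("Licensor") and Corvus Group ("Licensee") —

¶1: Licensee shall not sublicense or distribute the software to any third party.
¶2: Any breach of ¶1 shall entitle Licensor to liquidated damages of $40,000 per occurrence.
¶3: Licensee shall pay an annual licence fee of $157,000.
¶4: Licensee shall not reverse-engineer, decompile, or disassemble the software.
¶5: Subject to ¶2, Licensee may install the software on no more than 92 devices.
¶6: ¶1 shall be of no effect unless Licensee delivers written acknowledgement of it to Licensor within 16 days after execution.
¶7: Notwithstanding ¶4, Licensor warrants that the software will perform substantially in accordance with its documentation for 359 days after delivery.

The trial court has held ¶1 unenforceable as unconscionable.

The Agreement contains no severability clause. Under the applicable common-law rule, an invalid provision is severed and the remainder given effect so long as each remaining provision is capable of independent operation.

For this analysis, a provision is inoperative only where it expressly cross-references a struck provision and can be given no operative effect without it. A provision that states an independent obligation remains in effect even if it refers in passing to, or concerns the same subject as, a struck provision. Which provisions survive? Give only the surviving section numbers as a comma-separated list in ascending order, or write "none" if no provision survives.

¶1 is struck. The whole of ¶2 is the liquidated-damages amount, defined by reference to ¶1, so ¶2 cannot stand once ¶1 is removed. ¶6 merely fixes the acknowledgement condition for ¶1; with ¶1 gone it has nothing to operate on and falls away. ¶5 mentions ¶2 but its own obligation stands independently of ¶2, so ¶5 is not affected. Under the stated default rule, only provisions that cannot operate independently fall away; the rest are enforced. ¶3, ¶4, ¶5, and ¶7 remain in effect.

3, 4, 5, 7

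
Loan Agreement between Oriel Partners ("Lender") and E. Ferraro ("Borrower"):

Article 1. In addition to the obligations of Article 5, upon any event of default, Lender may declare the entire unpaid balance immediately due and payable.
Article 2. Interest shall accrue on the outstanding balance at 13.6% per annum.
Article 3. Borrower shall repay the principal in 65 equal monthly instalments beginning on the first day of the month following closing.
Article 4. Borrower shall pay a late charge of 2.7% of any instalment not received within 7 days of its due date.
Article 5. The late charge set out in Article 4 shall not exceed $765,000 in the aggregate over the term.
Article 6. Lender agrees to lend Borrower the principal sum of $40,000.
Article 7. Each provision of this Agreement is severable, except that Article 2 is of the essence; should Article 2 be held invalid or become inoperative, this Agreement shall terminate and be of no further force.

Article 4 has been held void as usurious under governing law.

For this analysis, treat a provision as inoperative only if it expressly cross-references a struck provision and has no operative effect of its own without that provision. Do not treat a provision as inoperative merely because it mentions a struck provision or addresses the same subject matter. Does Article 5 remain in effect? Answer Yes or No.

No

Article 4 is struck. Article 5 operates only by reference to Article 4, so it falls with Article 4. Article 1 mentions Article 5 but its own obligation stands independently of Article 5, so Article 1 is not affected. Article 7 makes Article 2 an essential term, but Article 2 is unaffected, so the severability proviso in Article 7 preserves the remaining provisions. That leaves Article 1, Article 2, Article 3, Article 6, and Article 7 in effect. Article 5 is among the inoperative provisions, so the answer is no.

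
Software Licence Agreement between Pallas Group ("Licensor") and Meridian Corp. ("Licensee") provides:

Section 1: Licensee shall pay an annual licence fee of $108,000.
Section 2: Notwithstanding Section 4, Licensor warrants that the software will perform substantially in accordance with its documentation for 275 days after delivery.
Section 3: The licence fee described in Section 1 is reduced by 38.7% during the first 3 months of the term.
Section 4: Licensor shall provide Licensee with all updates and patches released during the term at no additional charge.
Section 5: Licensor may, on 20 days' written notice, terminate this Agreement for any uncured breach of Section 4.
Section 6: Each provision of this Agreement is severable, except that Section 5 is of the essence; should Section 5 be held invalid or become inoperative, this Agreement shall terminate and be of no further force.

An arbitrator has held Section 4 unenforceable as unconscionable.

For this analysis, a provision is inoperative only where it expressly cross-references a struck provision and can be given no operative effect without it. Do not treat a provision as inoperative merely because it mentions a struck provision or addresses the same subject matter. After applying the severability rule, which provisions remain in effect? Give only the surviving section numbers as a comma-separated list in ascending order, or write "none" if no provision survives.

Section 4 is struck. Section 5 operates only by reference to Section 4, so it falls with Section 4. Section 6 makes Section 5 an essential term, and Section 5 has been rendered inoperative by the cascade; under Section 6, the entire Agreement is therefore void. No provision of the Agreement survives.

none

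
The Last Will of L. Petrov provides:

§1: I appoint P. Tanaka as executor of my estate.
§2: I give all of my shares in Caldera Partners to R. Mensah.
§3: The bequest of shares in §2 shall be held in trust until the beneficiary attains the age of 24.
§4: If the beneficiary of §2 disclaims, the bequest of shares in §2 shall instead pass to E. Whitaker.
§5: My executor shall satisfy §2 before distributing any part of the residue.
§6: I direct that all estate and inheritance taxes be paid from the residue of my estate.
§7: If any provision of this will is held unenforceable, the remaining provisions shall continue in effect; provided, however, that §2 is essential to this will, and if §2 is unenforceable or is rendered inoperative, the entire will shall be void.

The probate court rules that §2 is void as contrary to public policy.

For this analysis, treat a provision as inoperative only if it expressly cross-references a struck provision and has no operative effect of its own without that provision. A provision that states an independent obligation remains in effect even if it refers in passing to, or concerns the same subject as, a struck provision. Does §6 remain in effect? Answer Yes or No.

No

§2 is struck. §3 has no operative effect of its own apart from §2 and is therefore inoperative. §4 merely fixes the alternative disposition for §2; with §2 gone it has nothing to operate on and falls away. §5 merely fixes the priority direction for §2; with §2 gone it has nothing to operate on and falls away. §7 makes §2 an essential term, and §2 is the provision held invalid; under §7, the entire will is therefore void. No provision of the will survives. §6 is among the inoperative provisions, so the answer is no.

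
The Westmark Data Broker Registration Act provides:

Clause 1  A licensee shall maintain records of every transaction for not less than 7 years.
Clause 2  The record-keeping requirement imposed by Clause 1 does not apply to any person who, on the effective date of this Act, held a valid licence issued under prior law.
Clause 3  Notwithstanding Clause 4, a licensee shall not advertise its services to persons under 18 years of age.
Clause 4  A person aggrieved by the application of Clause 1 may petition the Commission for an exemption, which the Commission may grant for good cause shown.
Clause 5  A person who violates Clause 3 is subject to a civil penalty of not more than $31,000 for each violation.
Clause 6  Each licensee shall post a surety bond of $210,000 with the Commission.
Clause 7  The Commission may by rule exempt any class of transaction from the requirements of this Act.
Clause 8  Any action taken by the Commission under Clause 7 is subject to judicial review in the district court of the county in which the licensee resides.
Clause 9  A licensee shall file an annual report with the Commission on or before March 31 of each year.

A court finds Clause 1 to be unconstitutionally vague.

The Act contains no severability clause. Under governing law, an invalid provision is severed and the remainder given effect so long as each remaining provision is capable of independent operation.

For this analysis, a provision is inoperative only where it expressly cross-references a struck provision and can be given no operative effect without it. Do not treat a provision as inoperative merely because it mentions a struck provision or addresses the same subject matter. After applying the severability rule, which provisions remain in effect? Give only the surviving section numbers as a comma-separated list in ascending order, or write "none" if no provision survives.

Clause 1 is struck. Clause 2 merely fixes the grandfather exemption from Clause 1; with Clause 1 gone it has nothing to operate on and falls away. Clause 4 merely fixes the exemption procedure for Clause 1; with Clause 1 gone it has nothing to operate on and falls away. Although Clause 3 refers to Clause 4, its operative terms do not depend on Clause 4, so it remains in effect. With no severability clause, the stated default rule severs what cannot stand and enforces each remaining provision that can operate on its own. That leaves Clause 3, Clause 5, Clause 6, Clause 7, Clause 8, and Clause 9 in effect.

3, 5, 6, 7, 8, 9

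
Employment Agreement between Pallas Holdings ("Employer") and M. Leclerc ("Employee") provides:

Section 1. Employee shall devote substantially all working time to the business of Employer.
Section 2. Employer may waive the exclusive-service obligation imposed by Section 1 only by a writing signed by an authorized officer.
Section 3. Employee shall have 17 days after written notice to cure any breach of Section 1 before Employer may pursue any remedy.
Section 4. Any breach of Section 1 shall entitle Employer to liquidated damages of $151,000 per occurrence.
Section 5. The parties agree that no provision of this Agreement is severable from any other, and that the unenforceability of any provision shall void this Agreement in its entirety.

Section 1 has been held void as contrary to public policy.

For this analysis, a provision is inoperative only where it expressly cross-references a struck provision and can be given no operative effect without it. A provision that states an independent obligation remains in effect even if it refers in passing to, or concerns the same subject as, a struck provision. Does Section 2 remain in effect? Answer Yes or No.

No

Section 1 is struck. Section 2 has no operative effect of its own apart from Section 1 and is therefore inoperative. Section 3 merely fixes the cure period for breach of Section 1; with Section 1 gone it has nothing to operate on and falls away. The whole of Section 4 is the liquidated-damages amount, defined by reference to Section 1, so Section 4 cannot stand once Section 1 is removed. Section 5 provides that the Agreement is not severable, so the invalidity of any one provision voids the entire Agreement. No provision of the Agreement survives. Section 2 is among the inoperative provisions, so the answer is no.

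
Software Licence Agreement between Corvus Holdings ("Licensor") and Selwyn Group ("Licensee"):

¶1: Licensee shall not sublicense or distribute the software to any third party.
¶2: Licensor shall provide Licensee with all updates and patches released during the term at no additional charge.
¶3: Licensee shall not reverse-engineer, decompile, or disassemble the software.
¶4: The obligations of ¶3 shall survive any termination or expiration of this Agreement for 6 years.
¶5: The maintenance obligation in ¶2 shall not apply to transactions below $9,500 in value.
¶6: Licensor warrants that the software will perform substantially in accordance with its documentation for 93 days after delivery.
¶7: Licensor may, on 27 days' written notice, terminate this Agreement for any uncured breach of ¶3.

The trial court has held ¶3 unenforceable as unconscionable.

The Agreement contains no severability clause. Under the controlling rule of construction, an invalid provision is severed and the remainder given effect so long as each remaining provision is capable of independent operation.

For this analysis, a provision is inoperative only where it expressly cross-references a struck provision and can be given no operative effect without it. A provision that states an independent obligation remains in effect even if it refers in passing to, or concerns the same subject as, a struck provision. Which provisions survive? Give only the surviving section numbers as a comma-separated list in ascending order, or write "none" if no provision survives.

1, 2, 5, 6

¶3 is struck. ¶4 has no operative effect of its own apart from ¶3 and is therefore inoperative. The only function of ¶7 is the termination right for breach of ¶3, so it cannot stand once ¶3 is removed. Under the stated default rule, only provisions that cannot operate independently fall away; the rest are enforced. The provisions still in force are ¶1, ¶2, ¶5, and ¶6.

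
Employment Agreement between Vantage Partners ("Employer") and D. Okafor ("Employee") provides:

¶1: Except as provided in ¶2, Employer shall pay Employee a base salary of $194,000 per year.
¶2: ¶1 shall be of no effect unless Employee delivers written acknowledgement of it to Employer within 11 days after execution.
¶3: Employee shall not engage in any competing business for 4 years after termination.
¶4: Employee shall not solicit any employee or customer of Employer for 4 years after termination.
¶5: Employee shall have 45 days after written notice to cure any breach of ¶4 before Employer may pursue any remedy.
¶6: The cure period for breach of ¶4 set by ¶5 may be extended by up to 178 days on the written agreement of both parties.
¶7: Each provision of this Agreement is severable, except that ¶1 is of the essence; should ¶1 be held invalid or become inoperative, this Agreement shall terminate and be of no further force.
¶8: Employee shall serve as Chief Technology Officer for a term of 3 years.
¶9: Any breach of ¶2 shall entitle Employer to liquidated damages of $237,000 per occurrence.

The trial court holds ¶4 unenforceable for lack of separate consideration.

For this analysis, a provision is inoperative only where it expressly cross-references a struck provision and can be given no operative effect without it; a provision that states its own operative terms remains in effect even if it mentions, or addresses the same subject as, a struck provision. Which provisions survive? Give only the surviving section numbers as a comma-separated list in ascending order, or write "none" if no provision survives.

1, 2, 3, 7, 8, 9

¶4 is struck. The only function of ¶5 is the cure period for breach of ¶4, so it cannot stand once ¶4 is removed. ¶6 has no operative effect of its own apart from ¶5 and is therefore inoperative. ¶7 makes ¶1 an essential term, but ¶1 is unaffected, so the severability proviso in ¶7 preserves the remaining provisions. The provisions still in force are ¶1, ¶2, ¶3, ¶7, ¶8, and ¶9.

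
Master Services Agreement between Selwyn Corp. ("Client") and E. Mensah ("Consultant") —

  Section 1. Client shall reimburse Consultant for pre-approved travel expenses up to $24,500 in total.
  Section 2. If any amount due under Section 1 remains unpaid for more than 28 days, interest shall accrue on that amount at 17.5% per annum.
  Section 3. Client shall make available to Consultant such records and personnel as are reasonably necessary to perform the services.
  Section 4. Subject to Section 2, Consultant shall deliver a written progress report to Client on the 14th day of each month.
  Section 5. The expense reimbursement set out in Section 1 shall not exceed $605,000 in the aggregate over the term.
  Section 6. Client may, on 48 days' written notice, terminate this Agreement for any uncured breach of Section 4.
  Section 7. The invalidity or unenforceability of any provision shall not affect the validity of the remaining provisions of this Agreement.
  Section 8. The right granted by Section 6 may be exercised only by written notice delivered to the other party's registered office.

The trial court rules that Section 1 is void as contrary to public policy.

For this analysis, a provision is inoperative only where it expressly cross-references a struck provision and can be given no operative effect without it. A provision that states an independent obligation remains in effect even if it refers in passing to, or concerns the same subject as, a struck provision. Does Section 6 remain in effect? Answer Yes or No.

Yes

Section 1 is struck. The whole of Section 2 is the default interest on the expense reimbursement, defined by reference to Section 1, so Section 2 cannot stand once Section 1 is removed. Section 5 has no operative effect of its own apart from Section 1 and is therefore inoperative. Although Section 4 refers to Section 2, its operative terms do not depend on Section 2, so it remains in effect. Section 7 is a severability clause and preserves every provision that can still be given independent effect. That leaves Section 3, Section 4, Section 6, Section 7, and Section 8 in effect. Section 6 is among the surviving provisions, so the answer is yes.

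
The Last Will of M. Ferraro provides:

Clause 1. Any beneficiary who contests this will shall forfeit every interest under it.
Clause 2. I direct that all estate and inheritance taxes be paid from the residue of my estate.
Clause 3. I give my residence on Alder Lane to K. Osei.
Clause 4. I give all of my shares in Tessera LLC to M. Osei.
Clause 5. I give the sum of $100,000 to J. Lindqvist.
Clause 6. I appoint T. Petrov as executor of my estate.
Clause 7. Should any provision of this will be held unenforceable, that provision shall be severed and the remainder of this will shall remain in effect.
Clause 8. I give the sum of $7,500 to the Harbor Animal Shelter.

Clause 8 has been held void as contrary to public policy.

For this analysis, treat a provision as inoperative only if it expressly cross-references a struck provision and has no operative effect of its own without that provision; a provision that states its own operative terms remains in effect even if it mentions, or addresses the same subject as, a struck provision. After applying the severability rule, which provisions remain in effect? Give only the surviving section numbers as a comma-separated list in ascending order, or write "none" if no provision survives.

1, 2, 3, 4, 5, 6, 7

Clause 8 is struck. Nothing else in the will is defined by reference to Clause 8. Under the severability clause in Clause 7, the remaining provisions continue in force. Clause 1, Clause 2, Clause 3, Clause 4, Clause 5, Clause 6, and Clause 7 remain in effect.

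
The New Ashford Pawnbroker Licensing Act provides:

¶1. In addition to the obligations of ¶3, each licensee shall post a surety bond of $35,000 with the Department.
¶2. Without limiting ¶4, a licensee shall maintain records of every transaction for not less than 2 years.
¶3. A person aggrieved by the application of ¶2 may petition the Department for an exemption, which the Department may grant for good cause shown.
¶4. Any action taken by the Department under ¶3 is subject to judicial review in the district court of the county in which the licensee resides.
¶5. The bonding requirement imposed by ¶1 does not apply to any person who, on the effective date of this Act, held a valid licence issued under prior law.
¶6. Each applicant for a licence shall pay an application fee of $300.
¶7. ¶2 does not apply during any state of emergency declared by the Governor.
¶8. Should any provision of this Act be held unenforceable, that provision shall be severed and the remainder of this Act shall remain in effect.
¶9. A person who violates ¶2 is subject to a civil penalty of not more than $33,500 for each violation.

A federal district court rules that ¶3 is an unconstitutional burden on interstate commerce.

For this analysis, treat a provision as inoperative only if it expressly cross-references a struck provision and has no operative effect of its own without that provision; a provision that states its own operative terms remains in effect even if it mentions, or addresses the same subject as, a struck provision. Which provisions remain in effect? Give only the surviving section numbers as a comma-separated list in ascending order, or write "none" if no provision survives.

¶3 is struck. ¶4 merely fixes the judicial-review right for ¶3; with ¶3 gone it has nothing to operate on and falls away. Although ¶1 refers to ¶3, its operative terms do not depend on ¶3, so it remains in effect. ¶2 mentions ¶4 but its own obligation stands independently of ¶4, so ¶2 is not affected. Under the severability clause in ¶8, the remaining provisions continue in force. ¶1, ¶2, ¶5, ¶6, ¶7, ¶8, and ¶9 remain in effect.

1, 2, 5, 6, 7, 8, 9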